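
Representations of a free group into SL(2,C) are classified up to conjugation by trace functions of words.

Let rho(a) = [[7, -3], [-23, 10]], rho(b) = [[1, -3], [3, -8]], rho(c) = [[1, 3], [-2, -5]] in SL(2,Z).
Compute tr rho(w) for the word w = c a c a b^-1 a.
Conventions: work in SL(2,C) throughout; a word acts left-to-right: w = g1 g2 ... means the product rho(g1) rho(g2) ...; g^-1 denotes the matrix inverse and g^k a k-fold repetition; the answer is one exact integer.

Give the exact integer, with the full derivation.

rho(c) = [[1, 3], [-2, -5]]
... * rho(a) = [[7, -3], [-23, 10]]  ->  [[-62, 27], [101, -44]]
... * rho(c) = [[1, 3], [-2, -5]]  ->  [[-116, -321], [189, 523]]
... * rho(a) = [[7, -3], [-23, 10]]  ->  [[6571, -2862], [-10706, 4663]]
... * rho(b^-1) = [[-8, 3], [-3, 1]]  ->  [[-43982, 16851], [71659, -27455]]
... * rho(a) = [[7, -3], [-23, 10]]  ->  [[-695447, 300456], [1133078, -489527]]
tr = -695447 + -489527 = -1184974

-1184974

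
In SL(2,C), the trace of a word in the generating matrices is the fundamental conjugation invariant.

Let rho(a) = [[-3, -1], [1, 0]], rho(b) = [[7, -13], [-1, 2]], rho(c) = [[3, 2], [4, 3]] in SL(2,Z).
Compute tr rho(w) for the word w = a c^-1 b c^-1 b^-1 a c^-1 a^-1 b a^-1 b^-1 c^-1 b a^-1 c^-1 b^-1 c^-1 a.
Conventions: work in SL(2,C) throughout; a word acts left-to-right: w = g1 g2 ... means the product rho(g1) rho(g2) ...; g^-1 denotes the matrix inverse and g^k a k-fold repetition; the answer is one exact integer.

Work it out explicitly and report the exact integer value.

rho(a) = [[-3, -1], [1, 0]]
... * rho(c^-1) = [[3, -2], [-4, 3]]  ->  [[-5, 3], [3, -2]]
... * rho(b) = [[7, -13], [-1, 2]]  ->  [[-38, 71], [23, -43]]
... * rho(c^-1) = [[3, -2], [-4, 3]]  ->  [[-398, 289], [241, -175]]
... * rho(b^-1) = [[2, 13], [1, 7]]  ->  [[-507, -3151], [307, 1908]]
... * rho(a) = [[-3, -1], [1, 0]]  ->  [[-1630, 507], [987, -307]]
... * rho(c^-1) = [[3, -2], [-4, 3]]  ->  [[-6918, 4781], [4189, -2895]]
... * rho(a^-1) = [[0, 1], [-1, -3]]  ->  [[-4781, -21261], [2895, 12874]]
... * rho(b) = [[7, -13], [-1, 2]]  ->  [[-12206, 19631], [7391, -11887]]
... * rho(a^-1) = [[0, 1], [-1, -3]]  ->  [[-19631, -71099], [11887, 43052]]
... * rho(b^-1) = [[2, 13], [1, 7]]  ->  [[-110361, -752896], [66826, 455895]]
... * rho(c^-1) = [[3, -2], [-4, 3]]  ->  [[2680501, -2037966], [-1623102, 1234033]]
... * rho(b) = [[7, -13], [-1, 2]]  ->  [[20801473, -38922445], [-12595747, 23568392]]
... * rho(a^-1) = [[0, 1], [-1, -3]]  ->  [[38922445, 137568808], [-23568392, -83300923]]
... * rho(c^-1) = [[3, -2], [-4, 3]]  ->  [[-433507897, 334861534], [262498516, -202765985]]
... * rho(b^-1) = [[2, 13], [1, 7]]  ->  [[-532154260, -3291571923], [322231047, 1993118813]]
... * rho(c^-1) = [[3, -2], [-4, 3]]  ->  [[11569824912, -8810407249], [-7005782111, 5334894345]]
... * rho(a) = [[-3, -1], [1, 0]]  ->  [[-43519881985, -11569824912], [26352240678, 7005782111]]
tr = -43519881985 + 7005782111 = -36514099874

-36514099874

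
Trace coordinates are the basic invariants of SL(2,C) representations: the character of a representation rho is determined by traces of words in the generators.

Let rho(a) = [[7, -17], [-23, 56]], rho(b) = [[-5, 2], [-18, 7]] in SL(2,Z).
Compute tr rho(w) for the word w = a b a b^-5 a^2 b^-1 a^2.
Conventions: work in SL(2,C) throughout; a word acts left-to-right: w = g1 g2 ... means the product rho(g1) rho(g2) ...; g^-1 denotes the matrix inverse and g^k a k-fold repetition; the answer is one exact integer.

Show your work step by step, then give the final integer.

205015566703618

rho(a) = [[7, -17], [-23, 56]]
... * rho(b) = [[-5, 2], [-18, 7]]  ->  [[271, -105], [-893, 346]]
... * rho(a) = [[7, -17], [-23, 56]]  ->  [[4312, -10487], [-14209, 34557]]
... * rho(b^-1) = [[7, -2], [18, -5]]  ->  [[-158582, 43811], [522563, -144367]]
... * rho(b^-1) = [[7, -2], [18, -5]]  ->  [[-321476, 98109], [1059335, -323291]]
... * rho(b^-1) = [[7, -2], [18, -5]]  ->  [[-484370, 152407], [1596107, -502215]]
... * rho(b^-1) = [[7, -2], [18, -5]]  ->  [[-647264, 206705], [2132879, -681139]]
... * rho(b^-1) = [[7, -2], [18, -5]]  ->  [[-810158, 261003], [2669651, -860063]]
... * rho(a) = [[7, -17], [-23, 56]]  ->  [[-11674175, 28388854], [38469006, -93547595]]
... * rho(a) = [[7, -17], [-23, 56]]  ->  [[-734662867, 1788236799], [2420877727, -5892638422]]
... * rho(b^-1) = [[7, -2], [18, -5]]  ->  [[27045622313, -7471858261], [-89121347507, 24621436656]]
... * rho(a) = [[7, -17], [-23, 56]]  ->  [[361172096194, -878199641937], [-1190142475637, 2893863360355]]
... * rho(a) = [[7, -17], [-23, 56]]  ->  [[22726796437909, -55319105583770], [-74889854617624, 182288770265709]]
tr = 22726796437909 + 182288770265709 = 205015566703618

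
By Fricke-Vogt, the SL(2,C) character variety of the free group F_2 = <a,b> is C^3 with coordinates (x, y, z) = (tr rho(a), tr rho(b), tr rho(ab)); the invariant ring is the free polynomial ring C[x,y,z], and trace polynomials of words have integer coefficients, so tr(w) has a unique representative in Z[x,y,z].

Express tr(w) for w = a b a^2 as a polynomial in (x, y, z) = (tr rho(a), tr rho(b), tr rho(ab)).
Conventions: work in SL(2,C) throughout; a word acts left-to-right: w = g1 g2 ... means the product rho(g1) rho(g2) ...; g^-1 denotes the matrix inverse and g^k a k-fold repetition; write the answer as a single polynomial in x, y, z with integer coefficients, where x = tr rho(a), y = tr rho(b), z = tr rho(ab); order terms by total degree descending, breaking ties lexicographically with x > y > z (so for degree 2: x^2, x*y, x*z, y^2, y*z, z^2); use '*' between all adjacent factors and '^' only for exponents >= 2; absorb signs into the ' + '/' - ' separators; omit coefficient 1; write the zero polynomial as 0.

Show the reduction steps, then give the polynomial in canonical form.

x^2*z - x*y - z

use: trace(a b a) = trace(a)*trace(b a) - trace(b)  (reduce the a square) = x*z - y
apply: trace(a b a^2) = trace(a)*trace(a b a) - trace(a b)  (reduce the a square) = x^2*z - x*y - z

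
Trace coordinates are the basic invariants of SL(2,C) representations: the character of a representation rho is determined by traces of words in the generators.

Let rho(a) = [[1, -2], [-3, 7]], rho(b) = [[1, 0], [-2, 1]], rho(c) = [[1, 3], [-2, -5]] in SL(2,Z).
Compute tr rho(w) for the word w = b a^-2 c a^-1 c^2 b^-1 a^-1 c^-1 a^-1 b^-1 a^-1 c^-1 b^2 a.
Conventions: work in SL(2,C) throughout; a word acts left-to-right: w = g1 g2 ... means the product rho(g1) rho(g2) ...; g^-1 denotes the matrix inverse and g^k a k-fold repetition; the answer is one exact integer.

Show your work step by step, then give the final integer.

rho(b) = [[1, 0], [-2, 1]]
... * rho(a^-1) = [[7, 2], [3, 1]]  ->  [[7, 2], [-11, -3]]
... * rho(a^-1) = [[7, 2], [3, 1]]  ->  [[55, 16], [-86, -25]]
... * rho(c) = [[1, 3], [-2, -5]]  ->  [[23, 85], [-36, -133]]
... * rho(a^-1) = [[7, 2], [3, 1]]  ->  [[416, 131], [-651, -205]]
... * rho(c) = [[1, 3], [-2, -5]]  ->  [[154, 593], [-241, -928]]
... * rho(c) = [[1, 3], [-2, -5]]  ->  [[-1032, -2503], [1615, 3917]]
... * rho(b^-1) = [[1, 0], [2, 1]]  ->  [[-6038, -2503], [9449, 3917]]
... * rho(a^-1) = [[7, 2], [3, 1]]  ->  [[-49775, -14579], [77894, 22815]]
... * rho(c^-1) = [[-5, -3], [2, 1]]  ->  [[219717, 134746], [-343840, -210867]]
... * rho(a^-1) = [[7, 2], [3, 1]]  ->  [[1942257, 574180], [-3039481, -898547]]
... * rho(b^-1) = [[1, 0], [2, 1]]  ->  [[3090617, 574180], [-4836575, -898547]]
... * rho(a^-1) = [[7, 2], [3, 1]]  ->  [[23356859, 6755414], [-36551666, -10571697]]
... * rho(c^-1) = [[-5, -3], [2, 1]]  ->  [[-103273467, -63315163], [161614936, 99083301]]
... * rho(b) = [[1, 0], [-2, 1]]  ->  [[23356859, -63315163], [-36551666, 99083301]]
... * rho(b) = [[1, 0], [-2, 1]]  ->  [[149987185, -63315163], [-234718268, 99083301]]
... * rho(a) = [[1, -2], [-3, 7]]  ->  [[339932674, -743180511], [-531968171, 1163019643]]
tr = 339932674 + 1163019643 = 1502952317

1502952317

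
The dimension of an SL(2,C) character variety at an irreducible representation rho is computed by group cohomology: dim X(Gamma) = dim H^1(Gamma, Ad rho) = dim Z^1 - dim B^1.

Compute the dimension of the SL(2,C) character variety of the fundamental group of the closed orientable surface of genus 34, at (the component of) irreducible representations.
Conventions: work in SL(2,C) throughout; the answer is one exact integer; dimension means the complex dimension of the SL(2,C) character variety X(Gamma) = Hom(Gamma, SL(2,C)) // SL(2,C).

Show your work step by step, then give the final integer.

198

pi_1 of the closed genus-34 surface has 68 generators bound by the single product-of-commutators relator.
Before the relator condition, cocycle space has dim 3*68 = 204.
At an irreducible rho, H^2 = coker(d_2) vanishes (Poincare duality: H^2 is dual to H^0 = invariants = 0), so d_2 is surjective onto sl_2 and dim Z^1 = 204 - 3 = 201.
dim B^1 = 3 (coboundaries, injective at irreducible rho).
dim H^1 = 201 - 3 = 198 = dim X.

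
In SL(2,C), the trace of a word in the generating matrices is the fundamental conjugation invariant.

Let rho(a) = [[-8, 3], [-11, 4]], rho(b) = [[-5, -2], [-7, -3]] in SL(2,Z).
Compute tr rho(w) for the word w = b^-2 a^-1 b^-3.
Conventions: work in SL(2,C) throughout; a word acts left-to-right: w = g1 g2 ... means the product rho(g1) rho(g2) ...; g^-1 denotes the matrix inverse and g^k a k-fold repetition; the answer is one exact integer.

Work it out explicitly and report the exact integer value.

111261

rho(b^-1) = [[-3, 2], [7, -5]]
... * rho(b^-1) = [[-3, 2], [7, -5]]  ->  [[23, -16], [-56, 39]]
... * rho(a^-1) = [[4, -3], [11, -8]]  ->  [[-84, 59], [205, -144]]
... * rho(b^-1) = [[-3, 2], [7, -5]]  ->  [[665, -463], [-1623, 1130]]
... * rho(b^-1) = [[-3, 2], [7, -5]]  ->  [[-5236, 3645], [12779, -8896]]
... * rho(b^-1) = [[-3, 2], [7, -5]]  ->  [[41223, -28697], [-100609, 70038]]
tr = 41223 + 70038 = 111261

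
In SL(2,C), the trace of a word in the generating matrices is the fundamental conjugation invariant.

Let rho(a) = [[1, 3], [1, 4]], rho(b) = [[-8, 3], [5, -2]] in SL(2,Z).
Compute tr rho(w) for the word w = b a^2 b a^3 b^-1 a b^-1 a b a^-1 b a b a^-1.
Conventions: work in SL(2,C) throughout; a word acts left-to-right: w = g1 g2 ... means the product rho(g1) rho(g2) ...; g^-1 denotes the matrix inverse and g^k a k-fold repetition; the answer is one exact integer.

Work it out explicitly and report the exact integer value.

rho(b) = [[-8, 3], [5, -2]]
... * rho(a) = [[1, 3], [1, 4]]  ->  [[-5, -12], [3, 7]]
... * rho(a) = [[1, 3], [1, 4]]  ->  [[-17, -63], [10, 37]]
... * rho(b) = [[-8, 3], [5, -2]]  ->  [[-179, 75], [105, -44]]
... * rho(a) = [[1, 3], [1, 4]]  ->  [[-104, -237], [61, 139]]
... * rho(a) = [[1, 3], [1, 4]]  ->  [[-341, -1260], [200, 739]]
... * rho(a) = [[1, 3], [1, 4]]  ->  [[-1601, -6063], [939, 3556]]
... * rho(b^-1) = [[-2, -3], [-5, -8]]  ->  [[33517, 53307], [-19658, -31265]]
... * rho(a) = [[1, 3], [1, 4]]  ->  [[86824, 313779], [-50923, -184034]]
... * rho(b^-1) = [[-2, -3], [-5, -8]]  ->  [[-1742543, -2770704], [1022016, 1625041]]
... * rho(a) = [[1, 3], [1, 4]]  ->  [[-4513247, -16310445], [2647057, 9566212]]
... * rho(b) = [[-8, 3], [5, -2]]  ->  [[-45446249, 19081149], [26654604, -11191253]]
... * rho(a^-1) = [[4, -3], [-1, 1]]  ->  [[-200866145, 155419896], [117809669, -91155065]]
... * rho(b) = [[-8, 3], [5, -2]]  ->  [[2384028640, -913438227], [-1398252677, 535739137]]
... * rho(a) = [[1, 3], [1, 4]]  ->  [[1470590413, 3498333012], [-862513540, -2051801483]]
... * rho(b) = [[-8, 3], [5, -2]]  ->  [[5726941756, -2584894785], [-3358899095, 1516062346]]
... * rho(a^-1) = [[4, -3], [-1, 1]]  ->  [[25492661809, -19765720053], [-14951658726, 11592759631]]
tr = 25492661809 + 11592759631 = 37085421440

37085421440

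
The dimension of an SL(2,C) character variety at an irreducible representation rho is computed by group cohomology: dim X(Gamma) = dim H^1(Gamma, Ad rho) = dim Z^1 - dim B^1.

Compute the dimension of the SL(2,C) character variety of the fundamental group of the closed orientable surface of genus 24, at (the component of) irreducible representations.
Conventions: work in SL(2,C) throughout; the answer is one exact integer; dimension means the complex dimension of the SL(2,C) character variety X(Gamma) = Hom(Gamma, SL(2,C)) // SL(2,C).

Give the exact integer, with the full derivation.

138

The genus-24 surface group: 2g = 48 generators, one relator prod [a_i, b_i].
Unconstrained cocycle data is one sl_2 vector per generator (144 dimensions), cut by the relator condition d_2(z) = 0.
d_2 is surjective at irreducible rho (its cokernel H^2 is dual to H^0 = 0), so dim Z^1 = 144 - 3 = 141.
dim B^1 = 3 (coboundaries, injective at irreducible rho).
dim X = dim H^1 = 141 - 3 = 138.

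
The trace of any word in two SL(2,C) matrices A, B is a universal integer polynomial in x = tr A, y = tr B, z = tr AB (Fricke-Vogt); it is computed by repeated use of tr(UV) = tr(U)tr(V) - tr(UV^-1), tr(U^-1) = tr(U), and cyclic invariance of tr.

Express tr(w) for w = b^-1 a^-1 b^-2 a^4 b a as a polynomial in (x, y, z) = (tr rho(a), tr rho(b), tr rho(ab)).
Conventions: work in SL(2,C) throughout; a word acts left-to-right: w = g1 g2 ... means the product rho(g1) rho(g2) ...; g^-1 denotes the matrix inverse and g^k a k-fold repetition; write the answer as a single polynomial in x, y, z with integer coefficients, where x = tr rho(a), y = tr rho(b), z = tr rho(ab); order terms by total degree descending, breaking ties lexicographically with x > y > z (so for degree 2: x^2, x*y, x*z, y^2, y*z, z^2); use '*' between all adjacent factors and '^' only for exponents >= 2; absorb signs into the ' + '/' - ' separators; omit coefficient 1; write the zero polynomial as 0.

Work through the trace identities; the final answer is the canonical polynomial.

tr(b a^2) = tr(a)*tr(b a) - tr(b) = x*z - y
tr(a^2 b a) = tr(a)*tr(b a^2) - tr(b a) = x^2*z - x*y - z
tr(a^3 b a) = tr(a)*tr(a^2 b a) - tr(a^2 b) = x^3*z - x^2*y - 2*x*z + y
tr(a^4 b a) = tr(a)*tr(a^3 b a) - tr(a^3 b) = x^4*z - x^3*y - 3*x^2*z + 2*x*y + z
tr(b a b a) = tr(a b)*tr(a b) - tr(1) = z^2 - 2
tr(b a b) = tr(b)*tr(a b) - tr(a) = y*z - x
tr(a b a b a) = tr(a)*tr(b a b a) - tr(b a b) = x*z^2 - y*z - x
tr(a^2 b a b a) = tr(a)*tr(a b a b a) - tr(a b a b) = x^2*z^2 - x*y*z - x^2 - z^2 + 2
tr(a^4 b a b) = tr(a)*tr(a^2 b a b a) - tr(a^2 b a b) = x^3*z^2 - x^2*y*z - x^3 - 2*x*z^2 + y*z + 3*x
tr(b^-1 a^4 b a) = tr(a^4 b a)*tr(b) - tr(a^4 b a b) = x^4*y*z - x^3*y^2 - x^3*z^2 - 2*x^2*y*z + x^3 + 2*x*y^2 + 2*x*z^2 - 3*x
tr(b^-1 a^4 b a b^-1) = tr(b^-1 a^4 b a)*tr(b) - tr(b^-1 a^4 b a b) = x^4*y^2*z - x^3*y^3 - x^3*y*z^2 - x^4*z - 2*x^2*y^2*z + 2*x^3*y + 2*x*y^3 + 2*x*y*z^2 + 3*x^2*z - 5*x*y - z
tr(a^4 b a^2) = tr(a)*tr(a b a^4) - tr(a b a^3) = x^5*z - x^4*y - 4*x^3*z + 3*x^2*y + 3*x*z - y
tr(b^2) = tr(b)*tr(b) - tr(1) = y^2 - 2
tr(b a^2 b) = tr(a)*tr(b^2 a) - tr(b^2) = x*y*z - x^2 - y^2 + 2
tr(a b a^2 b a) = tr(a)*tr(b a^2 b a) - tr(b a^2 b) = x^2*z^2 - 2*x*y*z + y^2 - 2
tr(a^2 b a^2 b a) = tr(a)*tr(a b a^2 b a) - tr(a b a^2 b) = x^3*z^2 - 2*x^2*y*z + x*y^2 - x*z^2 + y*z - x
tr(a^4 b a^2 b) = tr(a)*tr(a^2 b a^2 b a) - tr(a^2 b a^2 b) = x^4*z^2 - 2*x^3*y*z + x^2*y^2 - 2*x^2*z^2 + 3*x*y*z - x^2 - y^2 + 2
tr(a b^-1 a^4 b a) = tr(a^4 b a^2)*tr(b) - tr(a^4 b a^2 b) = x^5*y*z - x^4*y^2 - x^4*z^2 - 2*x^3*y*z + 2*x^2*y^2 + 2*x^2*z^2 + x^2 - 2
tr(a^4 b a b a) = tr(a)*tr(a^2 b a b a^2) - tr(a^2 b a b a) = x^4*z^2 - x^3*y*z - x^4 - 3*x^2*z^2 + 2*x*y*z + 4*x^2 + z^2 - 2
tr(b a b a b a) = tr(b a b a)*tr(b a) - tr(a b) = z^3 - 3*z
tr(b a b a b) = tr(b)*tr(a b a b) - tr(a b a) = y*z^2 - x*z - y
tr(b a b a b a^2) = tr(a)*tr(b a b a b a) - tr(b a b a b) = x*z^3 - y*z^2 - 2*x*z + y
tr(a^2 b a b a b a) = tr(a)*tr(b a b a b a^2) - tr(b a b a b a) = x^2*z^3 - x*y*z^2 - 2*x^2*z - z^3 + x*y + 3*z
tr(a^4 b a b a b) = tr(a)*tr(a^2 b a b a b a) - tr(a^2 b a b a b) = x^3*z^3 - x^2*y*z^2 - 2*x^3*z - 2*x*z^3 + x^2*y + y*z^2 + 5*x*z - y
tr(a b^-1 a^4 b a b) = tr(a^4 b a b a)*tr(b) - tr(a^4 b a b a b) = x^4*y*z^2 - x^3*y^2*z - x^3*z^3 - x^4*y - 2*x^2*y*z^2 + 2*x^3*z + 2*x*y^2*z + 2*x*z^3 + 3*x^2*y - 5*x*z - y
tr(b^-1 a^4 b a b^-1 a) = tr(a b^-1 a^4 b a)*tr(b) - tr(a b^-1 a^4 b a b) = x^5*y^2*z - x^4*y^3 - 2*x^4*y*z^2 - x^3*y^2*z + x^3*z^3 + x^4*y + 2*x^2*y^3 + 4*x^2*y*z^2 - 2*x^3*z - 2*x*y^2*z - 2*x*z^3 - 2*x^2*y + 5*x*z - y
tr(b^-1 a^4 b a b^-1 a^-1) = tr(b^-1 a^4 b a b^-1)*tr(a) - tr(b^-1 a^4 b a b^-1 a) = x^4*y*z^2 - x^5*z - x^3*y^2*z - x^3*z^3 + x^4*y - 2*x^2*y*z^2 + 5*x^3*z + 2*x*y^2*z + 2*x*z^3 - 3*x^2*y - 6*x*z + y
tr(a^3 b a b^-1) = tr(a^3 b a)*tr(b) - tr(a^3 b a b) = x^3*y*z - x^2*y^2 - x^2*z^2 - x*y*z + x^2 + y^2 + z^2 - 2
tr(b^-1 a^-1 b^-2 a^4 b a) = tr(b^-1 a^4 b a b^-1 a^-1)*tr(b) - tr(b^-1 a^4 b a b^-1 a^-1 b) = x^4*y^2*z^2 - x^5*y*z - x^3*y^3*z - x^3*y*z^3 + x^4*y^2 - 2*x^2*y^2*z^2 + 4*x^3*y*z + 2*x*y^3*z + 2*x*y*z^3 - 2*x^2*y^2 + x^2*z^2 - 5*x*y*z - x^2 - z^2 + 2

x^4*y^2*z^2 - x^5*y*z - x^3*y^3*z - x^3*y*z^3 + x^4*y^2 - 2*x^2*y^2*z^2 + 4*x^3*y*z + 2*x*y^3*z + 2*x*y*z^3 - 2*x^2*y^2 + x^2*z^2 - 5*x*y*z - x^2 - z^2 + 2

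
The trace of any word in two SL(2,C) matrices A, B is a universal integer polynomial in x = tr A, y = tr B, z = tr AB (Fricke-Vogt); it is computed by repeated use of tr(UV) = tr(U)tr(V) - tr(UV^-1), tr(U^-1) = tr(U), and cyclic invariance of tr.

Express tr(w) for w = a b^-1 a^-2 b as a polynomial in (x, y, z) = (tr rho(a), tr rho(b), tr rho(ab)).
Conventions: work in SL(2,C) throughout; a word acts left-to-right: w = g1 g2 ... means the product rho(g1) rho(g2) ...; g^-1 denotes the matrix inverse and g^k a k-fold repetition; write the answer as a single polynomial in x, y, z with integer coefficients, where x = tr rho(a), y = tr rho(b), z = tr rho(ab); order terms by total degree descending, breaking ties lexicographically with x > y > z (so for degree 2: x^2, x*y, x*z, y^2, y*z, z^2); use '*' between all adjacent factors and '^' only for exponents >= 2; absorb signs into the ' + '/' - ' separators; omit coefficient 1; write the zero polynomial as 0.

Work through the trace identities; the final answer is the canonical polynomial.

-x^2*y*z + x^3 + x*y^2 + x*z^2 - 3*x

trace(a b a) = trace(a) * trace(b a) - trace(b)  (reduce the a square) = x*z - y
trace(a b a b) = trace(a b) * trace(a b) - trace(1)  (split on a) = z^2 - 2
trace(b a b^-1 a) = trace(a b a) * trace(b) - trace(a b a b)  (eliminate b^-1) = x*y*z - y^2 - z^2 + 2
trace(b a b^-1 a^-1) = trace(b a b^-1) * trace(a) - trace(b a b^-1 a)  (eliminate a^-1) = -x*y*z + x^2 + y^2 + z^2 - 2
trace(a b^-1 a^-2 b) = trace(b a b^-1 a^-1) * trace(a) - trace(b a b^-1)  (eliminate a^-1) = -x^2*y*z + x^3 + x*y^2 + x*z^2 - 3*x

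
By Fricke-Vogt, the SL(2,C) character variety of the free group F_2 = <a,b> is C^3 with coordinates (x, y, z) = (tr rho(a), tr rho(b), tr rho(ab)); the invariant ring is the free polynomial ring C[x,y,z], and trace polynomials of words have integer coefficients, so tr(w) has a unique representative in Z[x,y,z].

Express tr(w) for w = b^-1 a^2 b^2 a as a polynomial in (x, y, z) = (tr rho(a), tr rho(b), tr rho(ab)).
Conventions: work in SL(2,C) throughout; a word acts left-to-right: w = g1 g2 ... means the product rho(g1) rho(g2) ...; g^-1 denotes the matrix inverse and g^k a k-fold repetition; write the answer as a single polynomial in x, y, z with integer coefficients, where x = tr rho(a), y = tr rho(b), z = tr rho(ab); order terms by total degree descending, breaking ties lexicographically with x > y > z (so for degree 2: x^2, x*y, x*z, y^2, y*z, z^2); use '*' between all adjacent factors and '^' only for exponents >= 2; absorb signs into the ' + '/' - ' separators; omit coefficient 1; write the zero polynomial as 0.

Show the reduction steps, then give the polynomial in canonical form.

x^2*y^2*z - x^3*y - x*y^3 - x*y*z^2 + x^2*z + 3*x*y - z

trace(b a^2) = trace(a)*trace(b a) - trace(b) = x*z - y
trace(a^3 b) = trace(a)*trace(b a^2) - trace(b a) = x^2*z - x*y - z
apply: trace(a^2) = trace(a)*trace(a) - trace(1) = x^2 - 2
trace(a^3) = trace(a)*trace(a^2) - trace(a) = x^3 - 3*x
trace(a^2 b^2 a) = trace(b)*trace(a^3 b) - trace(a^3) = x^2*y*z - x^3 - x*y^2 - y*z + 3*x
use: trace(b a b a) = trace(b a)*trace(b a) - trace(1) = z^2 - 2
trace(b a b) = trace(b)*trace(a b) - trace(a) = y*z - x
trace(a b a^2 b) = trace(a)*trace(b a b a) - trace(b a b) = x*z^2 - y*z - x
use: trace(a^2 b^2 a b) = trace(b)*trace(a b a^2 b) - trace(a b a^2) = x*y*z^2 - x^2*z - y^2*z + z
trace(b^-1 a^2 b^2 a) = trace(a^2 b^2 a)*trace(b) - trace(a^2 b^2 a b) = x^2*y^2*z - x^3*y - x*y^3 - x*y*z^2 + x^2*z + 3*x*y - z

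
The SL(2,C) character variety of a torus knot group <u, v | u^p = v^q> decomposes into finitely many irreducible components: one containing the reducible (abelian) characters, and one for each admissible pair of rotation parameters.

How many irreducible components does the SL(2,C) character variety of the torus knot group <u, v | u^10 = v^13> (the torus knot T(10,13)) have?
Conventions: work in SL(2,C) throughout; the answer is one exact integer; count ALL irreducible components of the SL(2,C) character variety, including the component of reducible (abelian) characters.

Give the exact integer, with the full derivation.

For T(10,13): irreducibility forces the central element u^10 = v^13 to one of +I, -I.
On an irreducible component, tr(u) is locked at 2*cos(pi*alpha/10) for some alpha in 1..9, and tr(v) at 2*cos(pi*beta/13) for some beta in 1..12.
Consistency of u^10 = (-1)^alpha I with v^13 = (-1)^beta I forces alpha = beta (mod 2).
Enumerate parity-matched pairs: 5*6 odd-odd plus 4*6 even-even gives 54.
Total: 54 irreducible-character components + 1 reducible (abelian) component = 55.

55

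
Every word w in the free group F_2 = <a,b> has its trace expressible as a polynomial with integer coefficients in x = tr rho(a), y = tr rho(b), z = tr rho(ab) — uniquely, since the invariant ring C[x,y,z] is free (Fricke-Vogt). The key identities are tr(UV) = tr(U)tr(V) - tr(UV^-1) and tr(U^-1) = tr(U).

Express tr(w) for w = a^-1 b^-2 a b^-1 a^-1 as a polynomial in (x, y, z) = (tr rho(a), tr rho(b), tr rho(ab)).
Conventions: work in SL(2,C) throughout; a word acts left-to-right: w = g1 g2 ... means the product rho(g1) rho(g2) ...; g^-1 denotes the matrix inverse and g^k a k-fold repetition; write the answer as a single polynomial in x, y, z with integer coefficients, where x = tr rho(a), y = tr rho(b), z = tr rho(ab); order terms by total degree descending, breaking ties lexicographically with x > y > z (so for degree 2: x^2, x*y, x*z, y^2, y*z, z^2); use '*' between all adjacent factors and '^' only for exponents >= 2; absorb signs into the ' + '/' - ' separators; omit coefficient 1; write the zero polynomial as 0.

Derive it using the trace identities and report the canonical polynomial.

tr(a^-1) = tr(a) = x
tr(a^-1 b) = tr(b) tr(a) - tr(b a) = x*y - z
and tr(b^-1 a^-1) = tr(a^-1) tr(b) - tr(a^-1 b) = z
and tr(b a b) = tr(b) tr(a b) - tr(a) = y*z - x
tr(b a b a) = tr(a b) tr(a b) - tr(1) = z^2 - 2
tr(b a b a^-1) = tr(b a b) tr(a) - tr(b a b a) = x*y*z - x^2 - z^2 + 2
and tr(a^-2 b a b) = tr(b a b a^-1) tr(a) - tr(b a b) = x^2*y*z - x^3 - x*z^2 - y*z + 3*x
tr(a b^-1 a^-2 b) = tr(a^-2 b a) tr(b) - tr(a^-2 b a b) = -x^2*y*z + x^3 + x*y^2 + x*z^2 - 3*x
and tr(b^-1 a b^-1 a^-2) = tr(a b^-1 a^-2) tr(b) - tr(a b^-1 a^-2 b) = x^2*y*z - x^3 - x*y^2 - x*z^2 + y*z + 3*x
tr(a^-1 b^-2 a b^-1 a^-1) = tr(b^-1 a b^-1 a^-2) tr(b) - tr(b^-1 a b^-1 a^-2 b) = x^2*y^2*z - x^3*y - x*y^3 - x*y*z^2 + y^2*z + 3*x*y - z

x^2*y^2*z - x^3*y - x*y^3 - x*y*z^2 + y^2*z + 3*x*y - z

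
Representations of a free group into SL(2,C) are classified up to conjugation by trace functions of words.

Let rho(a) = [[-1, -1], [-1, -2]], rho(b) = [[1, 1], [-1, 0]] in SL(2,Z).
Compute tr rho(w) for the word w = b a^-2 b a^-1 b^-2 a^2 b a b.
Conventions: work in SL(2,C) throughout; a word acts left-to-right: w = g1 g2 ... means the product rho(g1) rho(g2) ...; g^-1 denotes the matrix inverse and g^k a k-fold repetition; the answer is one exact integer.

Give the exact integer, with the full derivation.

47

rho(b) = [[1, 1], [-1, 0]]
... * rho(a^-1) = [[-2, 1], [1, -1]]  ->  [[-1, 0], [2, -1]]
... * rho(a^-1) = [[-2, 1], [1, -1]]  ->  [[2, -1], [-5, 3]]
... * rho(b) = [[1, 1], [-1, 0]]  ->  [[3, 2], [-8, -5]]
... * rho(a^-1) = [[-2, 1], [1, -1]]  ->  [[-4, 1], [11, -3]]
... * rho(b^-1) = [[0, -1], [1, 1]]  ->  [[1, 5], [-3, -14]]
... * rho(b^-1) = [[0, -1], [1, 1]]  ->  [[5, 4], [-14, -11]]
... * rho(a) = [[-1, -1], [-1, -2]]  ->  [[-9, -13], [25, 36]]
... * rho(a) = [[-1, -1], [-1, -2]]  ->  [[22, 35], [-61, -97]]
... * rho(b) = [[1, 1], [-1, 0]]  ->  [[-13, 22], [36, -61]]
... * rho(a) = [[-1, -1], [-1, -2]]  ->  [[-9, -31], [25, 86]]
... * rho(b) = [[1, 1], [-1, 0]]  ->  [[22, -9], [-61, 25]]
tr = 22 + 25 = 47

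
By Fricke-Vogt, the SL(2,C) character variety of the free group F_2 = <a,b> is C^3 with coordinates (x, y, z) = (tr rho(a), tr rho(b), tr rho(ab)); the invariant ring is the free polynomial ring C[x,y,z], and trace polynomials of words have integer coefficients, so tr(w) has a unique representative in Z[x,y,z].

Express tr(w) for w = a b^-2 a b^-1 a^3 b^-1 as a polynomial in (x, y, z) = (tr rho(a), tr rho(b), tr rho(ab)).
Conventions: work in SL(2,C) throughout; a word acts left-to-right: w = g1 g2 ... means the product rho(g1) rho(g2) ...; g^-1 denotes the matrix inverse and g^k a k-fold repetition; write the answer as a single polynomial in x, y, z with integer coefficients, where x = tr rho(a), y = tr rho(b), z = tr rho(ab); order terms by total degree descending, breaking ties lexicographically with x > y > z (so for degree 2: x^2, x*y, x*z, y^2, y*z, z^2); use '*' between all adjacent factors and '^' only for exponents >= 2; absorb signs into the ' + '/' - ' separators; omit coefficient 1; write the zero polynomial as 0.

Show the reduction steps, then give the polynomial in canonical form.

x^5*y^4 - 3*x^4*y^3*z - x^5*y^2 - 2*x^3*y^4 + 3*x^3*y^2*z^2 + 2*x^4*y*z + 5*x^2*y^3*z - x^2*y*z^3 + x^3*y^2 - x^3*z^2 - 4*x*y^2*z^2 - 2*x^2*y*z + y*z^3 + 2*x*y^2 + x*z^2 - 2*y*z + x

apply: tr(a^2) = tr(a) tr(a) - tr(1) = x^2 - 2
tr(a^3) = tr(a) tr(a^2) - tr(a) = x^3 - 3*x
apply: tr(a^4) = tr(a) tr(a^3) - tr(a^2) = x^4 - 4*x^2 + 2
tr(a^5) = tr(a) tr(a^4) - tr(a^3) = x^5 - 5*x^3 + 5*x
use: tr(a b a) = tr(a) tr(b a) - tr(b) = x*z - y
apply: tr(b a^3) = tr(a) tr(a b a) - tr(a b) = x^2*z - x*y - z
use: tr(b a^4) = tr(a) tr(b a^3) - tr(b a^2) = x^3*z - x^2*y - 2*x*z + y
tr(a^5 b) = tr(a) tr(b a^4) - tr(b a^3) = x^4*z - x^3*y - 3*x^2*z + 2*x*y + z
tr(a^4 b^-1 a) = tr(a^5) tr(b) - tr(a^5 b) = x^5*y - x^4*z - 4*x^3*y + 3*x^2*z + 3*x*y - z
tr(b a b a) = tr(b a) tr(b a) - tr(1) = z^2 - 2
tr(b a b) = tr(b) tr(a b) - tr(a) = y*z - x
apply: tr(b a b a^2) = tr(a) tr(b a b a) - tr(b a b) = x*z^2 - y*z - x
tr(b a b a^3) = tr(a) tr(b a b a^2) - tr(b a b a) = x^2*z^2 - x*y*z - x^2 - z^2 + 2
tr(a b a^4 b) = tr(a) tr(b a b a^3) - tr(b a b a^2) = x^3*z^2 - x^2*y*z - x^3 - 2*x*z^2 + y*z + 3*x
tr(a^4 b^-1 a b) = tr(a b a^4) tr(b) - tr(a b a^4 b) = x^4*y*z - x^3*y^2 - x^3*z^2 - 2*x^2*y*z + x^3 + 2*x*y^2 + 2*x*z^2 - 3*x
tr(a^3 b^-1 a b^-1 a) = tr(a^4 b^-1 a) tr(b) - tr(a^4 b^-1 a b) = x^5*y^2 - 2*x^4*y*z - 3*x^3*y^2 + x^3*z^2 + 5*x^2*y*z - x^3 + x*y^2 - 2*x*z^2 - y*z + 3*x
tr(b^2) = tr(b) tr(b) - tr(1) = y^2 - 2
apply: tr(b a^2 b) = tr(a) tr(b^2 a) - tr(b^2) = x*y*z - x^2 - y^2 + 2
tr(b a^2 b a^2) = tr(a) tr(b a^2 b a) - tr(b a^2 b) = x^2*z^2 - 2*x*y*z + y^2 - 2
use: tr(a^2 b a^3 b) = tr(a) tr(b a^2 b a^2) - tr(b a^2 b a) = x^3*z^2 - 2*x^2*y*z + x*y^2 - x*z^2 + y*z - x
apply: tr(a b a^3 b^-1 a) = tr(a^2 b a^3) tr(b) - tr(a^2 b a^3 b) = x^4*y*z - x^3*y^2 - x^3*z^2 - x^2*y*z + x*y^2 + x*z^2 + x
tr(b a b a b a) = tr(a b) tr(a b a b) - tr(a^-1 b^-1) = z^3 - 3*z
apply: tr(b a b a b) = tr(b) tr(a b a b) - tr(a b a) = y*z^2 - x*z - y
tr(b a b a b a^2) = tr(a) tr(b a b a b a) - tr(b a b a b) = x*z^3 - y*z^2 - 2*x*z + y
use: tr(a b a b a^3 b) = tr(a) tr(b a b a b a^2) - tr(b a b a b a) = x^2*z^3 - x*y*z^2 - 2*x^2*z - z^3 + x*y + 3*z
apply: tr(a b a^3 b^-1 a b) = tr(a b a b a^3) tr(b) - tr(a b a b a^3 b) = x^3*y*z^2 - x^2*y^2*z - x^2*z^3 - x^3*y - x*y*z^2 + 2*x^2*z + y^2*z + z^3 + 2*x*y - 3*z
apply: tr(a^3 b^-1 a b^-1 a b) = tr(a b a^3 b^-1 a) tr(b) - tr(a b a^3 b^-1 a b) = x^4*y^2*z - x^3*y^3 - 2*x^3*y*z^2 + x^2*z^3 + x^3*y + x*y^3 + 2*x*y*z^2 - 2*x^2*z - y^2*z - z^3 - x*y + 3*z
use: tr(b^-1 a b^-1 a^3 b^-1 a) = tr(a^3 b^-1 a b^-1 a) tr(b) - tr(a^3 b^-1 a b^-1 a b) = x^5*y^3 - 3*x^4*y^2*z - 2*x^3*y^3 + 3*x^3*y*z^2 + 5*x^2*y^2*z - x^2*z^3 - 2*x^3*y - 4*x*y*z^2 + 2*x^2*z + z^3 + 4*x*y - 3*z
use: tr(a b^-1 a^3 b^-1 a) = tr(a^3 b^-1 a^2) tr(b) - tr(a^3 b^-1 a^2 b) = x^5*y^2 - 2*x^4*y*z - 3*x^3*y^2 + x^3*z^2 + 4*x^2*y*z + 2*x*y^2 - x*z^2 - y*z - x
tr(a b^-2 a b^-1 a^3 b^-1) = tr(b^-1 a b^-1 a^3 b^-1 a) tr(b) - tr(b^-1 a b^-1 a^3 b^-1 a b) = x^5*y^4 - 3*x^4*y^3*z - x^5*y^2 - 2*x^3*y^4 + 3*x^3*y^2*z^2 + 2*x^4*y*z + 5*x^2*y^3*z - x^2*y*z^3 + x^3*y^2 - x^3*z^2 - 4*x*y^2*z^2 - 2*x^2*y*z + y*z^3 + 2*x*y^2 + x*z^2 - 2*y*z + x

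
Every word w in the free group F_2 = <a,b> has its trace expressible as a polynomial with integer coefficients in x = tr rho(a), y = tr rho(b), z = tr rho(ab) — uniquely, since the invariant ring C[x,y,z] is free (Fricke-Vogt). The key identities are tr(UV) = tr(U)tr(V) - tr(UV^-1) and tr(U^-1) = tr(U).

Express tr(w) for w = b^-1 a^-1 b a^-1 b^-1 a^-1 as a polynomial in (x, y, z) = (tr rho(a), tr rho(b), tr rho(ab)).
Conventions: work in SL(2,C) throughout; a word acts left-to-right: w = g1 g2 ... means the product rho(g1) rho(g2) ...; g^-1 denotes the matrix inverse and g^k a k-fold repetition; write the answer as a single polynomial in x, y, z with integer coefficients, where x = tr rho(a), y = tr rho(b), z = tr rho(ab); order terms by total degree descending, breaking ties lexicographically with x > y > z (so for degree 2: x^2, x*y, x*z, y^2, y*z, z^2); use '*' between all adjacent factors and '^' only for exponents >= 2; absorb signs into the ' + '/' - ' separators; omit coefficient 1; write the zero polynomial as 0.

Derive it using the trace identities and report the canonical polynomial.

x*y*z^2 - y^2*z - z^3 - x*y + 3*z

trace(a^-1) = trace(a) = x
apply: trace(a b a) = trace(a) * trace(b a) - trace(b)   [square of a] = x*z - y
trace(a b a b) = trace(a b) * trace(a b) - trace(1)   [split at a repeated a] = z^2 - 2
use: trace(b^-1 a b a) = trace(a b a) * trace(b) - trace(a b a b)   [inverse elimination on b] = x*y*z - y^2 - z^2 + 2
trace(b a^-1 b^-1 a) = trace(b^-1 a b) * trace(a) - trace(b^-1 a b a)   [inverse elimination on a] = -x*y*z + x^2 + y^2 + z^2 - 2
use: trace(b^-1 a^-1 b a^-1) = trace(b a^-1 b^-1) * trace(a) - trace(b a^-1 b^-1 a)   [inverse elimination on a] = x*y*z - y^2 - z^2 + 2
trace(a^-1 b^-1 a^-1 b a^-1) = trace(b^-1 a^-1 b a^-1) * trace(a) - trace(b^-1 a^-1 b)   [inverse elimination on a] = x^2*y*z - x*y^2 - x*z^2 + x
trace(b^2) = trace(b) * trace(b) - trace(1)   [square of b] = y^2 - 2
trace(b^2 a) = trace(b) * trace(a b) - trace(a)   [square of b] = y*z - x
use: trace(b a^-1 b) = trace(b^2) * trace(a) - trace(b^2 a)   [inverse elimination on a] = x*y^2 - y*z - x
trace(b a^-1 b a) = trace(b a b) * trace(a) - trace(b a b a)   [inverse elimination on a] = x*y*z - x^2 - z^2 + 2
apply: trace(b a^-1 b a^-1) = trace(b a^-1 b) * trace(a) - trace(b a^-1 b a)   [inverse elimination on a] = x^2*y^2 - 2*x*y*z + z^2 - 2
trace(a^-1 b a^-1 b a^-1) = trace(b a^-1 b a^-1) * trace(a) - trace(b a^-1 b)   [inverse elimination on a] = x^3*y^2 - 2*x^2*y*z - x*y^2 + x*z^2 + y*z - x
trace(b^3) = trace(b) * trace(b^2) - trace(b)   [square of b] = y^3 - 3*y
trace(b^3 a) = trace(b) * trace(b a b) - trace(b a)   [square of b] = y^2*z - x*y - z
trace(b a^-1 b^2) = trace(b^3) * trace(a) - trace(b^3 a)   [inverse elimination on a] = x*y^3 - y^2*z - 2*x*y + z
trace(b^2 a b a) = trace(b) * trace(a b a b) - trace(a b a)   [square of b] = y*z^2 - x*z - y
use: trace(b a^-1 b^2 a) = trace(b^2 a b) * trace(a) - trace(b^2 a b a)   [inverse elimination on a] = x*y^2*z - x^2*y - y*z^2 + y
trace(b a^-1 b a^-1 b) = trace(b a^-1 b^2) * trace(a) - trace(b a^-1 b^2 a)   [inverse elimination on a] = x^2*y^3 - 2*x*y^2*z - x^2*y + y*z^2 + x*z - y
trace(b a b a b a) = trace(a b) * trace(a b a b) - trace(a^-1 b^-1)   [split at a repeated a] = z^3 - 3*z
trace(b a b a^-1 b a) = trace(b a b a b) * trace(a) - trace(b a b a b a)   [inverse elimination on a] = x*y*z^2 - x^2*z - z^3 - x*y + 3*z
trace(b a^-1 b a^-1 b a) = trace(b a b a^-1 b) * trace(a) - trace(b a b a^-1 b a)   [inverse elimination on a] = x^2*y^2*z - x^3*y - 2*x*y*z^2 + x^2*z + z^3 + 2*x*y - 3*z
trace(a^-1 b a^-1 b a^-1 b) = trace(b a^-1 b a^-1 b) * trace(a) - trace(b a^-1 b a^-1 b a)   [inverse elimination on a] = x^3*y^3 - 3*x^2*y^2*z + 3*x*y*z^2 - z^3 - 3*x*y + 3*z
apply: trace(a^-1 b^-1 a^-1 b a^-1 b) = trace(a^-1 b a^-1 b a^-1) * trace(b) - trace(a^-1 b a^-1 b a^-1 b)   [inverse elimination on b] = x^2*y^2*z - x*y^3 - 2*x*y*z^2 + y^2*z + z^3 + 2*x*y - 3*z
trace(b^-1 a^-1 b a^-1 b^-1 a^-1) = trace(a^-1 b^-1 a^-1 b a^-1) * trace(b) - trace(a^-1 b^-1 a^-1 b a^-1 b)   [inverse elimination on b] = x*y*z^2 - y^2*z - z^3 - x*y + 3*z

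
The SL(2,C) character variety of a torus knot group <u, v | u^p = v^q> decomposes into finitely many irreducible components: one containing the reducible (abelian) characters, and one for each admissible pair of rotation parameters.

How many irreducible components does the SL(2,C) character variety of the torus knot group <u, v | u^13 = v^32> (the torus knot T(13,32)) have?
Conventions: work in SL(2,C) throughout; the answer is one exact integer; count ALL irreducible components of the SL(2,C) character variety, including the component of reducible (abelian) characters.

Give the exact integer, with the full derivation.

Gamma = < u, v | u^13 = v^32 > (torus knot T(13,32)); the central element u^13 = v^32 acts as +I or -I in any irreducible SL(2,C) representation.
On an irreducible component, tr(u) is locked at 2*cos(pi*alpha/13) for some alpha in 1..12, and tr(v) at 2*cos(pi*beta/32) for some beta in 1..31.
The two central values (-1)^alpha I and (-1)^beta I must be the same matrix, so alpha and beta share a parity.
Counting: 6 odd alphas x 16 odd betas + 6 even alphas x 15 even betas = 96 + 90 = 186.
That is 186 components of irreducible characters, and with the reducible (abelian) component the total is 187.

187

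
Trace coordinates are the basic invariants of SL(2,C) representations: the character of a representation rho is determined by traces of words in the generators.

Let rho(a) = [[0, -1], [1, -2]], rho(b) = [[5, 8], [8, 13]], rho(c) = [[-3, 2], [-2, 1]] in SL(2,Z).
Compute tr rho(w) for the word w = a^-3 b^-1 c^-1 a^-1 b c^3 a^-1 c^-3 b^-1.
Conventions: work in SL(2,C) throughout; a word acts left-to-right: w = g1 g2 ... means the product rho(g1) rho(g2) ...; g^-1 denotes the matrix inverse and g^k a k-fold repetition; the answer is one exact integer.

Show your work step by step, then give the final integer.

rho(a^-1) = [[-2, 1], [-1, 0]]
... * rho(a^-1) = [[-2, 1], [-1, 0]]  ->  [[3, -2], [2, -1]]
... * rho(a^-1) = [[-2, 1], [-1, 0]]  ->  [[-4, 3], [-3, 2]]
... * rho(b^-1) = [[13, -8], [-8, 5]]  ->  [[-76, 47], [-55, 34]]
... * rho(c^-1) = [[1, -2], [2, -3]]  ->  [[18, 11], [13, 8]]
... * rho(a^-1) = [[-2, 1], [-1, 0]]  ->  [[-47, 18], [-34, 13]]
... * rho(b) = [[5, 8], [8, 13]]  ->  [[-91, -142], [-66, -103]]
... * rho(c) = [[-3, 2], [-2, 1]]  ->  [[557, -324], [404, -235]]
... * rho(c) = [[-3, 2], [-2, 1]]  ->  [[-1023, 790], [-742, 573]]
... * rho(c) = [[-3, 2], [-2, 1]]  ->  [[1489, -1256], [1080, -911]]
... * rho(a^-1) = [[-2, 1], [-1, 0]]  ->  [[-1722, 1489], [-1249, 1080]]
... * rho(c^-1) = [[1, -2], [2, -3]]  ->  [[1256, -1023], [911, -742]]
... * rho(c^-1) = [[1, -2], [2, -3]]  ->  [[-790, 557], [-573, 404]]
... * rho(c^-1) = [[1, -2], [2, -3]]  ->  [[324, -91], [235, -66]]
... * rho(b^-1) = [[13, -8], [-8, 5]]  ->  [[4940, -3047], [3583, -2210]]
tr = 4940 + -2210 = 2730

2730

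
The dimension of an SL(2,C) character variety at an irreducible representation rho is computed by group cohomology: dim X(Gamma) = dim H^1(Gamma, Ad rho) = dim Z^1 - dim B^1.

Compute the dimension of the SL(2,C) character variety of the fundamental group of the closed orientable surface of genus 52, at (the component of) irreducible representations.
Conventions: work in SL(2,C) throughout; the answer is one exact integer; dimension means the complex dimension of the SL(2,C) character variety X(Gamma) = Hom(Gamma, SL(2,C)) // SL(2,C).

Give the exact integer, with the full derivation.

306

The genus-52 surface group: 2g = 104 generators, one relator prod [a_i, b_i].
Unconstrained cocycle data is one sl_2 vector per generator (312 dimensions), cut by the relator condition d_2(z) = 0.
At an irreducible rho, H^2 = coker(d_2) vanishes (Poincare duality: H^2 is dual to H^0 = invariants = 0), so d_2 is surjective onto sl_2 and dim Z^1 = 312 - 3 = 309.
Coboundaries contribute dim B^1 = 3 (injective at irreducible rho).
dim H^1 = 309 - 3 = 306 = dim X.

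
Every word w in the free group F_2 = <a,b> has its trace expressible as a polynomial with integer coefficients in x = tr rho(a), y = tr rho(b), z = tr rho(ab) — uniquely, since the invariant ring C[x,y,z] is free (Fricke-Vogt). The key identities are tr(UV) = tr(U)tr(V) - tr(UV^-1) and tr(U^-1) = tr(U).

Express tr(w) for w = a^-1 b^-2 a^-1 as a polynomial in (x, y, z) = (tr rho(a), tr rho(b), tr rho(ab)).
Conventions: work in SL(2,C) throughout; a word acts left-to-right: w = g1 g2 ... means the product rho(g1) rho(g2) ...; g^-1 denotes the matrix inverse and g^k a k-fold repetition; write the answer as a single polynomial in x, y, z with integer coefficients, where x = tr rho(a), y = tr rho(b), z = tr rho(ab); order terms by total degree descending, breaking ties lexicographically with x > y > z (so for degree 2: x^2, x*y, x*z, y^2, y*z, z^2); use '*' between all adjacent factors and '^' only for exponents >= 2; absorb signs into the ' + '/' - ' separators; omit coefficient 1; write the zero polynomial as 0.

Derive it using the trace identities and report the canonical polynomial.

x*y*z - x^2 - y^2 + 2

next, trace(a^-1) = trace(a) = x
trace(a^-1 b) = trace(b) * trace(a) - trace(b a)   [inverse elimination on a] = x*y - z
trace(a^-1 b^-1) = trace(a^-1) * trace(b) - trace(a^-1 b)   [inverse elimination on b] = z
next, trace(a^-1 b^-2) = trace(a^-1 b^-1) * trace(b) - trace(a^-1)   [inverse elimination on b] = y*z - x
next, trace(b^-2) = trace(b^-1) * trace(b) - trace(1)   [inverse elimination on b] = y^2 - 2
trace(a^-1 b^-2 a^-1) = trace(a^-1 b^-2) * trace(a) - trace(a^-1 b^-2 a)   [inverse elimination on a] = x*y*z - x^2 - y^2 + 2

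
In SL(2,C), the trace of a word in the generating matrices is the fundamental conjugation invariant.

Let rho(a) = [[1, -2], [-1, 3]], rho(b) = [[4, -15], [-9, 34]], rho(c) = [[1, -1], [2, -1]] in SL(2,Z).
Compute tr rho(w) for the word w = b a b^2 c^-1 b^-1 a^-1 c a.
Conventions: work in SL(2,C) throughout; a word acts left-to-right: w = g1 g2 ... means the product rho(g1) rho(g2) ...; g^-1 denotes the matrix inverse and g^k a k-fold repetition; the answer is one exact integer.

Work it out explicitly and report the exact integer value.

rho(b) = [[4, -15], [-9, 34]]
... * rho(a) = [[1, -2], [-1, 3]]  ->  [[19, -53], [-43, 120]]
... * rho(b) = [[4, -15], [-9, 34]]  ->  [[553, -2087], [-1252, 4725]]
... * rho(b) = [[4, -15], [-9, 34]]  ->  [[20995, -79253], [-47533, 179430]]
... * rho(c^-1) = [[-1, 1], [-2, 1]]  ->  [[137511, -58258], [-311327, 131897]]
... * rho(b^-1) = [[34, 15], [9, 4]]  ->  [[4151052, 1829633], [-9398045, -4142317]]
... * rho(a^-1) = [[3, 2], [1, 1]]  ->  [[14282789, 10131737], [-32336452, -22938407]]
... * rho(c) = [[1, -1], [2, -1]]  ->  [[34546263, -24414526], [-78213266, 55274859]]
... * rho(a) = [[1, -2], [-1, 3]]  ->  [[58960789, -142336104], [-133488125, 322251109]]
tr = 58960789 + 322251109 = 381211898

381211898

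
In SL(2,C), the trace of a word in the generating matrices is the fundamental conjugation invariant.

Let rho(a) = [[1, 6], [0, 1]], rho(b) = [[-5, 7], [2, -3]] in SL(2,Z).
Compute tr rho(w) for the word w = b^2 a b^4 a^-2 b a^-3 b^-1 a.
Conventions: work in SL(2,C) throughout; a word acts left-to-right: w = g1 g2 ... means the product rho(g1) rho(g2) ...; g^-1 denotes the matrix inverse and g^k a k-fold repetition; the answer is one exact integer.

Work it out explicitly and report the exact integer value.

rho(b) = [[-5, 7], [2, -3]]
... * rho(b) = [[-5, 7], [2, -3]]  ->  [[39, -56], [-16, 23]]
... * rho(a) = [[1, 6], [0, 1]]  ->  [[39, 178], [-16, -73]]
... * rho(b) = [[-5, 7], [2, -3]]  ->  [[161, -261], [-66, 107]]
... * rho(b) = [[-5, 7], [2, -3]]  ->  [[-1327, 1910], [544, -783]]
... * rho(b) = [[-5, 7], [2, -3]]  ->  [[10455, -15019], [-4286, 6157]]
... * rho(b) = [[-5, 7], [2, -3]]  ->  [[-82313, 118242], [33744, -48473]]
... * rho(a^-1) = [[1, -6], [0, 1]]  ->  [[-82313, 612120], [33744, -250937]]
... * rho(a^-1) = [[1, -6], [0, 1]]  ->  [[-82313, 1105998], [33744, -453401]]
... * rho(b) = [[-5, 7], [2, -3]]  ->  [[2623561, -3894185], [-1075522, 1596411]]
... * rho(a^-1) = [[1, -6], [0, 1]]  ->  [[2623561, -19635551], [-1075522, 8049543]]
... * rho(a^-1) = [[1, -6], [0, 1]]  ->  [[2623561, -35376917], [-1075522, 14502675]]
... * rho(a^-1) = [[1, -6], [0, 1]]  ->  [[2623561, -51118283], [-1075522, 20955807]]
... * rho(b^-1) = [[-3, -7], [-2, -5]]  ->  [[94365883, 237226488], [-38685048, -97250381]]
... * rho(a) = [[1, 6], [0, 1]]  ->  [[94365883, 803421786], [-38685048, -329360669]]
tr = 94365883 + -329360669 = -234994786

-234994786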